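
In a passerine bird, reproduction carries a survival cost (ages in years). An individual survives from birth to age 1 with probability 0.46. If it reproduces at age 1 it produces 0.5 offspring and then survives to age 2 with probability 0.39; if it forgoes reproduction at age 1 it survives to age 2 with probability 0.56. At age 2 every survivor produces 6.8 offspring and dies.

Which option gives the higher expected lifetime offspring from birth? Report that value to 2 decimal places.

1.75

breed at age 1: R₀ = 0.46 × (0.5 + 0.39 × 6.8) = 0.46 × 3.1520 = 1.4499
delay to age 2: R₀ = 0.46 × (0.56 × 6.8) = 0.46 × 3.8080 = 1.7517
Higher: delay to age 2 (1.7517).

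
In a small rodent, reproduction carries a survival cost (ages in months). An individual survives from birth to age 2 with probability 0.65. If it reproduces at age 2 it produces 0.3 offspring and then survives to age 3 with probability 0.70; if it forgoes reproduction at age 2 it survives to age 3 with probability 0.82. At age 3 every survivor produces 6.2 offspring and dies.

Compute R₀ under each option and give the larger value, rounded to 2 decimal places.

breed at age 2: R₀ = 0.65 × (0.3 + 0.70 × 6.2) = 0.65 × 4.6400 = 3.0160
delay to age 3: R₀ = 0.65 × (0.82 × 6.2) = 0.65 × 5.0840 = 3.3046
Higher: delay to age 3 (3.3046).

3.30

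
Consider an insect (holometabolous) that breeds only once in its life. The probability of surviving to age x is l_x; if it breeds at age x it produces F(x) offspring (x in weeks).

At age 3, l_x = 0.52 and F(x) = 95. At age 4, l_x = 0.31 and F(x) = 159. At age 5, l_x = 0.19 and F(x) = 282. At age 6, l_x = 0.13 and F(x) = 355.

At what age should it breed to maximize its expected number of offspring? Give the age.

5

Expected offspring if breeding at age x = l_x × F(x):
  age 3: 0.52 × 95 = 49.400
  age 4: 0.31 × 159 = 49.290
  age 5: 0.19 × 282 = 53.580
  age 6: 0.13 × 355 = 46.150
Maximum at age 5 (53.580).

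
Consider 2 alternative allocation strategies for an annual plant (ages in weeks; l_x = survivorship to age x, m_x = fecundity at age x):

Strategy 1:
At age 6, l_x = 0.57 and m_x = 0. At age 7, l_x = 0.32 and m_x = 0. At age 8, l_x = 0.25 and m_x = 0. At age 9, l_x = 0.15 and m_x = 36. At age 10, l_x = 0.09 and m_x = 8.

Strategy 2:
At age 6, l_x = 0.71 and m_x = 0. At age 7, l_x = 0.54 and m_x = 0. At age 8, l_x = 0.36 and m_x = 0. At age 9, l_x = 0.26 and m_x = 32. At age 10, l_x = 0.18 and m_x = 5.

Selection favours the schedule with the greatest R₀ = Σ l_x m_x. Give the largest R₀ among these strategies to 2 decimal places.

Strategy 1: R₀ = 0.57×0 + 0.32×0 + 0.25×0 + 0.15×36 + 0.09×8 = 6.1200
Strategy 2: R₀ = 0.71×0 + 0.54×0 + 0.36×0 + 0.26×32 + 0.18×5 = 9.2200
Highest R₀: strategy 2 with 9.2200.

9.22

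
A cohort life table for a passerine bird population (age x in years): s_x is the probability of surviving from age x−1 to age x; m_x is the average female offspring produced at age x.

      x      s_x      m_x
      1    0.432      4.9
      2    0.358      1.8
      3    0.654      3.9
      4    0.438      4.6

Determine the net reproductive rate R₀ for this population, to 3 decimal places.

2.993

Survivorship from birth: l_x = s_1·s_2·…·s_x.
  l_1 = 0.43200
  l_2 = 0.15466
  l_3 = 0.10115
  l_4 = 0.04430
R₀ = Σ l_x m_x:
  age 1: 0.43200 × 4.9 = 2.1168
  age 2: 0.15466 × 1.8 = 0.2784
  age 3: 0.10115 × 3.9 = 0.3945
  age 4: 0.04430 × 4.6 = 0.2038
R₀ = 2.1168 + 0.2784 + 0.3945 + 0.2038 = 2.9935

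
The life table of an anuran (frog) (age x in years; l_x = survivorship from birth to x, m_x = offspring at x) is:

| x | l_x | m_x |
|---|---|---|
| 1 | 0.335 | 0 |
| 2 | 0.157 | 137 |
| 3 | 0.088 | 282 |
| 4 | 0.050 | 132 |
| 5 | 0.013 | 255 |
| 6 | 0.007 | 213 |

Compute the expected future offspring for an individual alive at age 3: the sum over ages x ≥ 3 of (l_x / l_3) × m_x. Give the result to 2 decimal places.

l_3 = 0.088. Conditional survival from age 3 to x is l_x / l_3.
  x=3: (0.088/0.088) × 282 = 282.0000
  x=4: (0.050/0.088) × 132 = 75.0000
  x=5: (0.013/0.088) × 255 = 37.6705
  x=6: (0.007/0.088) × 213 = 16.9432
Sum = 282.0000 + 75.0000 + 37.6705 + 16.9432 = 411.6136

411.61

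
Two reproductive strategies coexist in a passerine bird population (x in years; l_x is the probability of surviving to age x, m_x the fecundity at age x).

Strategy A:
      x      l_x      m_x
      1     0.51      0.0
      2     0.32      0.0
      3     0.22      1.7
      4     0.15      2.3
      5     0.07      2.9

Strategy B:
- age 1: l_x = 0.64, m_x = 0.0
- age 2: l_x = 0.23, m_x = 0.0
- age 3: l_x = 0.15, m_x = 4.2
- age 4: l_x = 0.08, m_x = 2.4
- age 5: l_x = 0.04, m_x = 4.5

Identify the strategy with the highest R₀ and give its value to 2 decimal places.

Strategy A: R₀ = 0.51×0.0 + 0.32×0.0 + 0.22×1.7 + 0.15×2.3 + 0.07×2.9 = 0.9220
Strategy B: R₀ = 0.64×0.0 + 0.23×0.0 + 0.15×4.2 + 0.08×2.4 + 0.04×4.5 = 1.0020
Highest R₀: strategy B with 1.0020.

1.00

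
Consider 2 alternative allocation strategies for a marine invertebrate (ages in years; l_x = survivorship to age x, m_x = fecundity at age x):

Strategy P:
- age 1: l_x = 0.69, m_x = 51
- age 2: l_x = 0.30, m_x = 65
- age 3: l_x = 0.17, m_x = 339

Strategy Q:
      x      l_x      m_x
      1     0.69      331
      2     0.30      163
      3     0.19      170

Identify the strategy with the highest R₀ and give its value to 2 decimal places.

309.59

Strategy P: R₀ = 0.69×51 + 0.30×65 + 0.17×339 = 112.3200
Strategy Q: R₀ = 0.69×331 + 0.30×163 + 0.19×170 = 309.5900
Highest R₀: strategy Q with 309.5900.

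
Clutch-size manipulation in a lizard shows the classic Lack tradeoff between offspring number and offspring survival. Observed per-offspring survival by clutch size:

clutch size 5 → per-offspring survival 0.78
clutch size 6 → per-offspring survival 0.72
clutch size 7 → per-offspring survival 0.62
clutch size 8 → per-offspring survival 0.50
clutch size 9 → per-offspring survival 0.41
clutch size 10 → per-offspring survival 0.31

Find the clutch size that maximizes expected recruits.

7

Expected recruits = c × s(c):
  c=5: 5 × 0.78 = 3.900
  c=6: 6 × 0.72 = 4.320
  c=7: 7 × 0.62 = 4.340
  c=8: 8 × 0.50 = 4.000
  c=9: 9 × 0.41 = 3.690
  c=10: 10 × 0.31 = 3.100
Maximum at c = 7 (4.340 recruits).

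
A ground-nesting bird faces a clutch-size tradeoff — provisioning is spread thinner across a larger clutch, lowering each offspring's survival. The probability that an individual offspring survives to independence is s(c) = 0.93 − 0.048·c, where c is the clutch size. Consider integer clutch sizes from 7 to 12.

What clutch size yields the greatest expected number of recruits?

10

Expected recruits = c × s(c):
  c=7: 7 × 0.594 = 4.158
  c=8: 8 × 0.546 = 4.368
  c=9: 9 × 0.498 = 4.482
  c=10: 10 × 0.450 = 4.500
  c=11: 11 × 0.402 = 4.422
  c=12: 12 × 0.354 = 4.248
Maximum at c = 10 (4.500 recruits).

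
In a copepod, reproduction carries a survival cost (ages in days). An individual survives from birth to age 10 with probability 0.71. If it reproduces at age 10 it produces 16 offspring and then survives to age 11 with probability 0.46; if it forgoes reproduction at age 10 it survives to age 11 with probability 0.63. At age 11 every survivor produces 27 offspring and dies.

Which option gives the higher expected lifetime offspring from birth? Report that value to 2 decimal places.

breed at age 10: R₀ = 0.71 × (16 + 0.46 × 27) = 0.71 × 28.4200 = 20.1782
delay to age 11: R₀ = 0.71 × (0.63 × 27) = 0.71 × 17.0100 = 12.0771
Higher: breed at age 10 (20.1782).

20.18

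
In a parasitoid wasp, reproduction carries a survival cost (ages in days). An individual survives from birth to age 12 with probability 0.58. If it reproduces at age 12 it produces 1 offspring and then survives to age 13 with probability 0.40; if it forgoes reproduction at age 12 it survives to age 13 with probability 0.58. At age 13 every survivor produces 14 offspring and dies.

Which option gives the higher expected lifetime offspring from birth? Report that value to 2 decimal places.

breed at age 12: R₀ = 0.58 × (1 + 0.40 × 14) = 0.58 × 6.6000 = 3.8280
delay to age 13: R₀ = 0.58 × (0.58 × 14) = 0.58 × 8.1200 = 4.7096
Higher: delay to age 13 (4.7096).

4.71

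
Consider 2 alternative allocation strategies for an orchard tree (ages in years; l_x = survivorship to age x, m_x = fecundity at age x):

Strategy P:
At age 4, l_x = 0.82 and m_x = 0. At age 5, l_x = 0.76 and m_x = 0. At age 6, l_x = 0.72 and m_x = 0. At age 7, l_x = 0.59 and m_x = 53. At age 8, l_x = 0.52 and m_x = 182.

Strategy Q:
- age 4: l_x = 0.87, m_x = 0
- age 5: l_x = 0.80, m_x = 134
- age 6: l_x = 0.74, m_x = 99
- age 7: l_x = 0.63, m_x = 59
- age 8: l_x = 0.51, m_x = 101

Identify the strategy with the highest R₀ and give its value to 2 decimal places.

Strategy P: R₀ = 0.82×0 + 0.76×0 + 0.72×0 + 0.59×53 + 0.52×182 = 125.9100
Strategy Q: R₀ = 0.87×0 + 0.80×134 + 0.74×99 + 0.63×59 + 0.51×101 = 269.1400
Highest R₀: strategy Q with 269.1400.

269.14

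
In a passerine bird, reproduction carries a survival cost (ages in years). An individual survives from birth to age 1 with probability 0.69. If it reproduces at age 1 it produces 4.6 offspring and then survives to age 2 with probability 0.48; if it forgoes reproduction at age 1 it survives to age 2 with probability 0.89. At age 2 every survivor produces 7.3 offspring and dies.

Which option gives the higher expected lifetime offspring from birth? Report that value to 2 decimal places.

breed at age 1: R₀ = 0.69 × (4.6 + 0.48 × 7.3) = 0.69 × 8.1040 = 5.5918
delay to age 2: R₀ = 0.69 × (0.89 × 7.3) = 0.69 × 6.4970 = 4.4829
Higher: breed at age 1 (5.5918).

5.59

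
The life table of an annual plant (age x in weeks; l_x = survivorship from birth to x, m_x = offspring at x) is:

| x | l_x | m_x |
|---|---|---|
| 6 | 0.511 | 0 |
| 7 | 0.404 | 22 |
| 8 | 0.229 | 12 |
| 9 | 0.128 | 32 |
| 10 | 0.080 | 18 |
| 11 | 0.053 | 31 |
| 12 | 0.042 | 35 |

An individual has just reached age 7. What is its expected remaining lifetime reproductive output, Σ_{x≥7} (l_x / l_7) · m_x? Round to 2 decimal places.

50.21

l_7 = 0.404. Conditional survival from age 7 to x is l_x / l_7.
  x=7: (0.404/0.404) × 22 = 22.0000
  x=8: (0.229/0.404) × 12 = 6.8020
  x=9: (0.128/0.404) × 32 = 10.1386
  x=10: (0.080/0.404) × 18 = 3.5644
  x=11: (0.053/0.404) × 31 = 4.0668
  x=12: (0.042/0.404) × 35 = 3.6386
Sum = 22.0000 + 6.8020 + 10.1386 + 3.5644 + 4.0668 + 3.6386 = 50.2104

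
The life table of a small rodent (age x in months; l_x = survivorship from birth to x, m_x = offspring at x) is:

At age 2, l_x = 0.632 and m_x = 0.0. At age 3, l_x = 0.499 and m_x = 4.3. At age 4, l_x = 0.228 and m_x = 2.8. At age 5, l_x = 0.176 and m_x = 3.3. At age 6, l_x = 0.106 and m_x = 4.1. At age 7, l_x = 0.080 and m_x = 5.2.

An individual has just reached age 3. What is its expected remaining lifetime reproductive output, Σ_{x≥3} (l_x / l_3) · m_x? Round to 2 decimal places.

l_3 = 0.499. Conditional survival from age 3 to x is l_x / l_3.
  x=3: (0.499/0.499) × 4.3 = 4.3000
  x=4: (0.228/0.499) × 2.8 = 1.2794
  x=5: (0.176/0.499) × 3.3 = 1.1639
  x=6: (0.106/0.499) × 4.1 = 0.8709
  x=7: (0.080/0.499) × 5.2 = 0.8337
Sum = 4.3000 + 1.2794 + 1.1639 + 0.8709 + 0.8337 = 8.4479

8.45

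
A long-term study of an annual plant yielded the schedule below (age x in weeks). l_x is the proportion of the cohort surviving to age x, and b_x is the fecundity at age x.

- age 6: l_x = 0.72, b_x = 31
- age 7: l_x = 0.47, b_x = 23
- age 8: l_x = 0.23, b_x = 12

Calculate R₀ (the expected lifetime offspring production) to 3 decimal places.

R₀ = Σ l_x b_x:
  age 6: 0.72 × 31 = 22.3200
  age 7: 0.47 × 23 = 10.8100
  age 8: 0.23 × 12 = 2.7600
R₀ = 22.3200 + 10.8100 + 2.7600 = 35.8900

35.890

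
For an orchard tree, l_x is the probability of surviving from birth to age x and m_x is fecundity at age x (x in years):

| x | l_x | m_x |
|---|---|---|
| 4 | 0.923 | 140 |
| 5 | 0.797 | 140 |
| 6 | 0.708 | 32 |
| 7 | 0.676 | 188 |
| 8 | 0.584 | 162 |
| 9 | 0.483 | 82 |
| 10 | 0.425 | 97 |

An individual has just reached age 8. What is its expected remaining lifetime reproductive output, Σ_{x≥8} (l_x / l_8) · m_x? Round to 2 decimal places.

300.41

l_8 = 0.584. Conditional survival from age 8 to x is l_x / l_8.
  x=8: (0.584/0.584) × 162 = 162.0000
  x=9: (0.483/0.584) × 82 = 67.8185
  x=10: (0.425/0.584) × 97 = 70.5908
Sum = 162.0000 + 67.8185 + 70.5908 = 300.4092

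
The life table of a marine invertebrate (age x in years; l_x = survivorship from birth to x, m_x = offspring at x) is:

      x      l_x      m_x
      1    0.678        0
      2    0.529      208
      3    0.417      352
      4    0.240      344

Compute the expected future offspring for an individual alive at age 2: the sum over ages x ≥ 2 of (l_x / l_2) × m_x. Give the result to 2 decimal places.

l_2 = 0.529. Conditional survival from age 2 to x is l_x / l_2.
  x=2: (0.529/0.529) × 208 = 208.0000
  x=3: (0.417/0.529) × 352 = 277.4745
  x=4: (0.240/0.529) × 344 = 156.0681
Sum = 208.0000 + 277.4745 + 156.0681 = 641.5425

641.54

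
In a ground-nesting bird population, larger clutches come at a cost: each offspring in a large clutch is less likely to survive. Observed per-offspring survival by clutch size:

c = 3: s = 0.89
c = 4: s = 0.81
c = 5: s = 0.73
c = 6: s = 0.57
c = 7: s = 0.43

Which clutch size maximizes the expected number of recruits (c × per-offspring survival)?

5

Expected recruits = c × s(c):
  c=3: 3 × 0.89 = 2.670
  c=4: 4 × 0.81 = 3.240
  c=5: 5 × 0.73 = 3.650
  c=6: 6 × 0.57 = 3.420
  c=7: 7 × 0.43 = 3.010
Maximum at c = 5 (3.650 recruits).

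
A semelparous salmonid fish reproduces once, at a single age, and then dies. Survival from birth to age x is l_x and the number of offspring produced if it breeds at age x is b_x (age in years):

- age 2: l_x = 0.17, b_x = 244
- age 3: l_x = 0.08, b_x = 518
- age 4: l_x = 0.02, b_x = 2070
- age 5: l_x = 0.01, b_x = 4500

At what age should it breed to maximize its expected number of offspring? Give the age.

Expected offspring if breeding at age x = l_x × b_x:
  age 2: 0.17 × 244 = 41.480
  age 3: 0.08 × 518 = 41.440
  age 4: 0.02 × 2070 = 41.400
  age 5: 0.01 × 4500 = 45.000
Maximum at age 5 (45.000).

5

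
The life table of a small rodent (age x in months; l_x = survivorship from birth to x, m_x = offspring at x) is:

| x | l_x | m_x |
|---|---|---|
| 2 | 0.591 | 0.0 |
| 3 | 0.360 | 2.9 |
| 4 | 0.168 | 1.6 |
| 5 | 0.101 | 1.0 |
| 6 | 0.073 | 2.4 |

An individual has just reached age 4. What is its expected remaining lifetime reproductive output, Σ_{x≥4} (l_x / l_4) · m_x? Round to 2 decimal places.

l_4 = 0.168. Conditional survival from age 4 to x is l_x / l_4.
  x=4: (0.168/0.168) × 1.6 = 1.6000
  x=5: (0.101/0.168) × 1.0 = 0.6012
  x=6: (0.073/0.168) × 2.4 = 1.0429
Sum = 1.6000 + 0.6012 + 1.0429 = 3.2440

3.24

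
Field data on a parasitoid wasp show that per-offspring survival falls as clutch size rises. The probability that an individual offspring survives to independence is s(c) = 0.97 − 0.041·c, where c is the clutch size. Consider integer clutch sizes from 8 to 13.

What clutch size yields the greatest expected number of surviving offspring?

12

Expected surviving offspring = c × s(c):
  c=8: 8 × 0.642 = 5.136
  c=9: 9 × 0.601 = 5.409
  c=10: 10 × 0.560 = 5.600
  c=11: 11 × 0.519 = 5.709
  c=12: 12 × 0.478 = 5.736
  c=13: 13 × 0.437 = 5.681
Maximum at c = 12 (5.736 surviving offspring).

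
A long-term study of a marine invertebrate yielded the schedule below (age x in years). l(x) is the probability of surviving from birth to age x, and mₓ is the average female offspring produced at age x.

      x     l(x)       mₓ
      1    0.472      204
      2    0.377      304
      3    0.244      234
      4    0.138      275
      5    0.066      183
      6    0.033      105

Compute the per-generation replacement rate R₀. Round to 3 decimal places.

R₀ = Σ l(x) mₓ:
  age 1: 0.472 × 204 = 96.2880
  age 2: 0.377 × 304 = 114.6080
  age 3: 0.244 × 234 = 57.0960
  age 4: 0.138 × 275 = 37.9500
  age 5: 0.066 × 183 = 12.0780
  age 6: 0.033 × 105 = 3.4650
R₀ = 96.2880 + 114.6080 + 57.0960 + 37.9500 + 12.0780 + 3.4650 = 321.4850

321.485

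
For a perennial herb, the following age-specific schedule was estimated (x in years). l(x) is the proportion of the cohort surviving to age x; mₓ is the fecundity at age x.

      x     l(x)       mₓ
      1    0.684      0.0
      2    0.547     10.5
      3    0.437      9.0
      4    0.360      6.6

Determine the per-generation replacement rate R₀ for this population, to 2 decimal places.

R₀ = Σ l(x) mₓ:
  age 1: 0.684 × 0.0 = 0.0000
  age 2: 0.547 × 10.5 = 5.7435
  age 3: 0.437 × 9.0 = 3.9330
  age 4: 0.360 × 6.6 = 2.3760
R₀ = 0.0000 + 5.7435 + 3.9330 + 2.3760 = 12.0525

12.05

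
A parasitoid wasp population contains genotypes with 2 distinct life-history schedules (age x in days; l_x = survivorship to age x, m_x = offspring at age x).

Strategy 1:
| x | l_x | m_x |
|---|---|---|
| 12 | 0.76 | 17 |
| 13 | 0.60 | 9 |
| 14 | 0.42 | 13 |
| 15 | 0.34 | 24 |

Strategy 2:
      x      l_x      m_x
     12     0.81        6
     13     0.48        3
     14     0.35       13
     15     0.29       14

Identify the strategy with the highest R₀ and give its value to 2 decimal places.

Strategy 1: R₀ = 0.76×17 + 0.60×9 + 0.42×13 + 0.34×24 = 31.9400
Strategy 2: R₀ = 0.81×6 + 0.48×3 + 0.35×13 + 0.29×14 = 14.9100
Highest R₀: strategy 1 with 31.9400.

31.94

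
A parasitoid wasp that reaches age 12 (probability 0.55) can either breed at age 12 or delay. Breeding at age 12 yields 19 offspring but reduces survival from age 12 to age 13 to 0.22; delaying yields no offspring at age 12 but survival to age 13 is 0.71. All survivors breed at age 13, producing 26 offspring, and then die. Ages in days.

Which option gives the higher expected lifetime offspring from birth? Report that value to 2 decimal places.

breed at age 12: R₀ = 0.55 × (19 + 0.22 × 26) = 0.55 × 24.7200 = 13.5960
delay to age 13: R₀ = 0.55 × (0.71 × 26) = 0.55 × 18.4600 = 10.1530
Higher: breed at age 12 (13.5960).

13.60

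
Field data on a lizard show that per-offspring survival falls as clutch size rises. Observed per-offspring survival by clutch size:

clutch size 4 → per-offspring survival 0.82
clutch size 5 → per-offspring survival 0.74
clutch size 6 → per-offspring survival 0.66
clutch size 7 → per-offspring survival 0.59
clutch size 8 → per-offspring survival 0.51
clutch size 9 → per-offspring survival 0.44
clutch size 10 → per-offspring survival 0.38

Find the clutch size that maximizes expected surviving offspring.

Expected surviving offspring = c × s(c):
  c=4: 4 × 0.82 = 3.280
  c=5: 5 × 0.74 = 3.700
  c=6: 6 × 0.66 = 3.960
  c=7: 7 × 0.59 = 4.130
  c=8: 8 × 0.51 = 4.080
  c=9: 9 × 0.44 = 3.960
  c=10: 10 × 0.38 = 3.800
Maximum at c = 7 (4.130 surviving offspring).

7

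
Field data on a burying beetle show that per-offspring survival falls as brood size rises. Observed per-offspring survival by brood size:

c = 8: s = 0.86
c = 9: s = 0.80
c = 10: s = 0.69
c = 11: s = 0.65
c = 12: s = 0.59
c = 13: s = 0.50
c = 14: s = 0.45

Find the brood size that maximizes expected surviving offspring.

9

Expected surviving offspring = c × s(c):
  c=8: 8 × 0.86 = 6.880
  c=9: 9 × 0.80 = 7.200
  c=10: 10 × 0.69 = 6.900
  c=11: 11 × 0.65 = 7.150
  c=12: 12 × 0.59 = 7.080
  c=13: 13 × 0.50 = 6.500
  c=14: 14 × 0.45 = 6.300
Maximum at c = 9 (7.200 surviving offspring).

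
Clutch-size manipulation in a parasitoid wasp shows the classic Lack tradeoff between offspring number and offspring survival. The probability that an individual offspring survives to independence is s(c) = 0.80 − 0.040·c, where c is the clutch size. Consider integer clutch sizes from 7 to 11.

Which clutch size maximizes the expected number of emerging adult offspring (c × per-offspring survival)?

10

Expected emerging adult offspring = c × s(c):
  c=7: 7 × 0.520 = 3.640
  c=8: 8 × 0.480 = 3.840
  c=9: 9 × 0.440 = 3.960
  c=10: 10 × 0.400 = 4.000
  c=11: 11 × 0.360 = 3.960
Maximum at c = 10 (4.000 emerging adult offspring).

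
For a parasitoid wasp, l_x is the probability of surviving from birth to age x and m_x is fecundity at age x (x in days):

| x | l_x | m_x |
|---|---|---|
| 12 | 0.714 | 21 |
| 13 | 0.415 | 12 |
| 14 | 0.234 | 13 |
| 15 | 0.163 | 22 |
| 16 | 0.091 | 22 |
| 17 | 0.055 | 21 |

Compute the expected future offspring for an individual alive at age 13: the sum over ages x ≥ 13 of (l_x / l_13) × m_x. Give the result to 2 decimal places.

l_13 = 0.415. Conditional survival from age 13 to x is l_x / l_13.
  x=13: (0.415/0.415) × 12 = 12.0000
  x=14: (0.234/0.415) × 13 = 7.3301
  x=15: (0.163/0.415) × 22 = 8.6410
  x=16: (0.091/0.415) × 22 = 4.8241
  x=17: (0.055/0.415) × 21 = 2.7831
Sum = 12.0000 + 7.3301 + 8.6410 + 4.8241 + 2.7831 = 35.5783

35.58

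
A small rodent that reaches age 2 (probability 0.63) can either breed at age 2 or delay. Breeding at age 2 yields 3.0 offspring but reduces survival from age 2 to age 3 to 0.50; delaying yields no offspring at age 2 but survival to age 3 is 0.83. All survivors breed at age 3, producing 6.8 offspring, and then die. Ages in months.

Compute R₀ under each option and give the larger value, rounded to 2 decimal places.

4.03

breed at age 2: R₀ = 0.63 × (3.0 + 0.50 × 6.8) = 0.63 × 6.4000 = 4.0320
delay to age 3: R₀ = 0.63 × (0.83 × 6.8) = 0.63 × 5.6440 = 3.5557
Higher: breed at age 2 (4.0320).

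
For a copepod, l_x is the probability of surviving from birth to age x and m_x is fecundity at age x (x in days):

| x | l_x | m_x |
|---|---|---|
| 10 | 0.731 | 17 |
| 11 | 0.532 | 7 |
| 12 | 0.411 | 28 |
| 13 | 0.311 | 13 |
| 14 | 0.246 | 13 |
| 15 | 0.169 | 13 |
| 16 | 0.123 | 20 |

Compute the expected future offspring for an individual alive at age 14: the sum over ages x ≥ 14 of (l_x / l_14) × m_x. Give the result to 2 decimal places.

31.93

l_14 = 0.246. Conditional survival from age 14 to x is l_x / l_14.
  x=14: (0.246/0.246) × 13 = 13.0000
  x=15: (0.169/0.246) × 13 = 8.9309
  x=16: (0.123/0.246) × 20 = 10.0000
Sum = 13.0000 + 8.9309 + 10.0000 = 31.9309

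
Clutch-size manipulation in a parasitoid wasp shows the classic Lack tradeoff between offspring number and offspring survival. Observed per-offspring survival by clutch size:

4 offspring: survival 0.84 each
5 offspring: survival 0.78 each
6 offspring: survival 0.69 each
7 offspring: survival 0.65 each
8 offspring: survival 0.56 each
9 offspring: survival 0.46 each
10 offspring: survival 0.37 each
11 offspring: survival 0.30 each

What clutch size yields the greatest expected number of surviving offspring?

Expected surviving offspring = c × s(c):
  c=4: 4 × 0.84 = 3.360
  c=5: 5 × 0.78 = 3.900
  c=6: 6 × 0.69 = 4.140
  c=7: 7 × 0.65 = 4.550
  c=8: 8 × 0.56 = 4.480
  c=9: 9 × 0.46 = 4.140
  c=10: 10 × 0.37 = 3.700
  c=11: 11 × 0.30 = 3.300
Maximum at c = 7 (4.550 surviving offspring).

7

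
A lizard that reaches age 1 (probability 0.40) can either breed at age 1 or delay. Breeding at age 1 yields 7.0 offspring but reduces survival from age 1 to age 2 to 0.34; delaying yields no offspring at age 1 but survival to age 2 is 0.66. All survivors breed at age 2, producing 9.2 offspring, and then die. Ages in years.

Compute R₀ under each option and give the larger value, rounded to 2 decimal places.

breed at age 1: R₀ = 0.40 × (7.0 + 0.34 × 9.2) = 0.40 × 10.1280 = 4.0512
delay to age 2: R₀ = 0.40 × (0.66 × 9.2) = 0.40 × 6.0720 = 2.4288
Higher: breed at age 1 (4.0512).

4.05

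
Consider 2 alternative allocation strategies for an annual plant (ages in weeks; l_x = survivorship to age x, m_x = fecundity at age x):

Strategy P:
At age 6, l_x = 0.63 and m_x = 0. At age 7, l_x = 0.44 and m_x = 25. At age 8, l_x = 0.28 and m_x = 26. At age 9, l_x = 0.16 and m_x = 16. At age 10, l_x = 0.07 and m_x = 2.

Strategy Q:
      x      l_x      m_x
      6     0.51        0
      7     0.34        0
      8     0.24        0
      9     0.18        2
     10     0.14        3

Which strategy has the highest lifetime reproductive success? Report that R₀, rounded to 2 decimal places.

Strategy P: R₀ = 0.63×0 + 0.44×25 + 0.28×26 + 0.16×16 + 0.07×2 = 20.9800
Strategy Q: R₀ = 0.51×0 + 0.34×0 + 0.24×0 + 0.18×2 + 0.14×3 = 0.7800
Highest R₀: strategy P with 20.9800.

20.98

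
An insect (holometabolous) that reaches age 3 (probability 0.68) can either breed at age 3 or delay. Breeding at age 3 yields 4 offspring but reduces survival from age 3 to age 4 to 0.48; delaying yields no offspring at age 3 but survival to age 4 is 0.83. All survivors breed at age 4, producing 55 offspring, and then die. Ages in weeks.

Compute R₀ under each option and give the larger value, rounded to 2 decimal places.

breed at age 3: R₀ = 0.68 × (4 + 0.48 × 55) = 0.68 × 30.4000 = 20.6720
delay to age 4: R₀ = 0.68 × (0.83 × 55) = 0.68 × 45.6500 = 31.0420
Higher: delay to age 4 (31.0420).

31.04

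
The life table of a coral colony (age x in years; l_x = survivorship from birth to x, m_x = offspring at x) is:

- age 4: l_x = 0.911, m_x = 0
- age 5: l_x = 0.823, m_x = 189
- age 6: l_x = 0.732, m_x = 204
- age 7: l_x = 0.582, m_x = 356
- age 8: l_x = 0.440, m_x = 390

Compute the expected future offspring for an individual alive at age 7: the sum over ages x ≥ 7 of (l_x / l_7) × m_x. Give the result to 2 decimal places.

l_7 = 0.582. Conditional survival from age 7 to x is l_x / l_7.
  x=7: (0.582/0.582) × 356 = 356.0000
  x=8: (0.440/0.582) × 390 = 294.8454
Sum = 356.0000 + 294.8454 = 650.8454

650.85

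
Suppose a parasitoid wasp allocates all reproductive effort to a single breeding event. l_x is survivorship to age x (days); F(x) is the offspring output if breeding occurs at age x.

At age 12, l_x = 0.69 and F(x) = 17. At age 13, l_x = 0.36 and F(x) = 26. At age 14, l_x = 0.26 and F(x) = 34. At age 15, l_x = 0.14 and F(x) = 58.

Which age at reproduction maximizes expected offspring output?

12

Expected offspring if breeding at age x = l_x × F(x):
  age 12: 0.69 × 17 = 11.730
  age 13: 0.36 × 26 = 9.360
  age 14: 0.26 × 34 = 8.840
  age 15: 0.14 × 58 = 8.120
Maximum at age 12 (11.730).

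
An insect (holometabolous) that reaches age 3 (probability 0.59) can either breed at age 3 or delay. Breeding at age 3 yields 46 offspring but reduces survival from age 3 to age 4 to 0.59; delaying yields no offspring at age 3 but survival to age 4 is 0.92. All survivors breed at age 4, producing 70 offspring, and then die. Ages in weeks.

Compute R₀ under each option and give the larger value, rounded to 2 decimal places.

51.51

breed at age 3: R₀ = 0.59 × (46 + 0.59 × 70) = 0.59 × 87.3000 = 51.5070
delay to age 4: R₀ = 0.59 × (0.92 × 70) = 0.59 × 64.4000 = 37.9960
Higher: breed at age 3 (51.5070).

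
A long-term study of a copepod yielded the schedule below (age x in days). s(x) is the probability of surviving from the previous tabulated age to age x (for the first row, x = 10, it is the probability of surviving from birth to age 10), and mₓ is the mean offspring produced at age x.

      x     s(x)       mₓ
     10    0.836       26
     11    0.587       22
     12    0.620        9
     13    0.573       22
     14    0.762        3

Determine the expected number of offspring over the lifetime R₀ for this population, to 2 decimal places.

Survivorship from birth: l_x = s_10·s_11·…·s_x.
  l_10 = 0.83600
  l_11 = 0.49073
  l_12 = 0.30425
  l_13 = 0.17434
  l_14 = 0.13285
R₀ = Σ l_x mₓ:
  age 10: 0.83600 × 26 = 21.7360
  age 11: 0.49073 × 22 = 10.7961
  age 12: 0.30425 × 9 = 2.7383
  age 13: 0.17434 × 22 = 3.8355
  age 14: 0.13285 × 3 = 0.3985
R₀ = 21.7360 + 10.7961 + 2.7383 + 3.8355 + 0.3985 = 39.5043

39.50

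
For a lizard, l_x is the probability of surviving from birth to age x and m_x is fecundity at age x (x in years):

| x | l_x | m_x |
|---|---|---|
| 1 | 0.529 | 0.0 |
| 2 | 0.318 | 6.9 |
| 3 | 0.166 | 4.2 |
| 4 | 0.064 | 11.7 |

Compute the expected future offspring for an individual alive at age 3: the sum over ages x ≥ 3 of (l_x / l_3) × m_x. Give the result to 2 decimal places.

l_3 = 0.166. Conditional survival from age 3 to x is l_x / l_3.
  x=3: (0.166/0.166) × 4.2 = 4.2000
  x=4: (0.064/0.166) × 11.7 = 4.5108
Sum = 4.2000 + 4.5108 = 8.7108

8.71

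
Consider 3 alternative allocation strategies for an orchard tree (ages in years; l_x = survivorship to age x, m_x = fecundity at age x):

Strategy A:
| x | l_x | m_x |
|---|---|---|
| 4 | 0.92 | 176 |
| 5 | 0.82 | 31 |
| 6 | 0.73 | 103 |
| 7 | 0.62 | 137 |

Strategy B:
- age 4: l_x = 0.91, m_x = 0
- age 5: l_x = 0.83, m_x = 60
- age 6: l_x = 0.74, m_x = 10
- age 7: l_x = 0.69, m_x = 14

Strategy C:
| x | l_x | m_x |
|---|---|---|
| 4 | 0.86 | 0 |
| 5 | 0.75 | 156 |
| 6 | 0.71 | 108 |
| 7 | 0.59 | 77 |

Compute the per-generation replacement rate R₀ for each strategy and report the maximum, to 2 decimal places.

Strategy A: R₀ = 0.92×176 + 0.82×31 + 0.73×103 + 0.62×137 = 347.4700
Strategy B: R₀ = 0.91×0 + 0.83×60 + 0.74×10 + 0.69×14 = 66.8600
Strategy C: R₀ = 0.86×0 + 0.75×156 + 0.71×108 + 0.59×77 = 239.1100
Highest R₀: strategy A with 347.4700.

347.47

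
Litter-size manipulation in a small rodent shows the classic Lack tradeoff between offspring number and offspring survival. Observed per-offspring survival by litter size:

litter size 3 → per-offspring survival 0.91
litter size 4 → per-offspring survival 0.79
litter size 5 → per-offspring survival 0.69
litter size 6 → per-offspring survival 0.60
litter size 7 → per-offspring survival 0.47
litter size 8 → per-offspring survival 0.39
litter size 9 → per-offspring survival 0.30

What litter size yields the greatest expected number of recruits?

6

Expected recruits = c × s(c):
  c=3: 3 × 0.91 = 2.730
  c=4: 4 × 0.79 = 3.160
  c=5: 5 × 0.69 = 3.450
  c=6: 6 × 0.60 = 3.600
  c=7: 7 × 0.47 = 3.290
  c=8: 8 × 0.39 = 3.120
  c=9: 9 × 0.30 = 2.700
Maximum at c = 6 (3.600 recruits).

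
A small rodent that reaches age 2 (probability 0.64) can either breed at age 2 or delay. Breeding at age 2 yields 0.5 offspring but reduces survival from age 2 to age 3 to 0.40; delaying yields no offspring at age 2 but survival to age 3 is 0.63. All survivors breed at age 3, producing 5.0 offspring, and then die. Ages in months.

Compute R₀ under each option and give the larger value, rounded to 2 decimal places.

breed at age 2: R₀ = 0.64 × (0.5 + 0.40 × 5.0) = 0.64 × 2.5000 = 1.6000
delay to age 3: R₀ = 0.64 × (0.63 × 5.0) = 0.64 × 3.1500 = 2.0160
Higher: delay to age 3 (2.0160).

2.02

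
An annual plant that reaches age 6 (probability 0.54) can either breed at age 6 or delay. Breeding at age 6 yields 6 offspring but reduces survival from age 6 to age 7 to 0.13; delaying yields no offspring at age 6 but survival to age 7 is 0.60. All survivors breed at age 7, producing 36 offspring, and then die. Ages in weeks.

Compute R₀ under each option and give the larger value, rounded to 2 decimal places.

breed at age 6: R₀ = 0.54 × (6 + 0.13 × 36) = 0.54 × 10.6800 = 5.7672
delay to age 7: R₀ = 0.54 × (0.60 × 36) = 0.54 × 21.6000 = 11.6640
Higher: delay to age 7 (11.6640).

11.66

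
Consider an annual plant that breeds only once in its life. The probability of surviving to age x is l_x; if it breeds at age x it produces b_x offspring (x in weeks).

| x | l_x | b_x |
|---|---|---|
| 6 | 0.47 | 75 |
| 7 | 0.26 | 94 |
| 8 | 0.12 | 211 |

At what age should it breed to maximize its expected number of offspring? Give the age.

Expected offspring if breeding at age x = l_x × b_x:
  age 6: 0.47 × 75 = 35.250
  age 7: 0.26 × 94 = 24.440
  age 8: 0.12 × 211 = 25.320
Maximum at age 6 (35.250).

6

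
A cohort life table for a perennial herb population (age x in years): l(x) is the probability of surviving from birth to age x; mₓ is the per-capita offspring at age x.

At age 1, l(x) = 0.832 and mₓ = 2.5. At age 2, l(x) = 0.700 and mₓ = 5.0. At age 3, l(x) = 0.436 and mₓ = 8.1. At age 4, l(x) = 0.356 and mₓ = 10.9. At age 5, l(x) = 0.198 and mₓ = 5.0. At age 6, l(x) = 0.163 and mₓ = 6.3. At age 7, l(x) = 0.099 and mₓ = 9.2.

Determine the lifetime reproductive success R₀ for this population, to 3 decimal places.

R₀ = Σ l(x) mₓ:
  age 1: 0.832 × 2.5 = 2.0800
  age 2: 0.700 × 5.0 = 3.5000
  age 3: 0.436 × 8.1 = 3.5316
  age 4: 0.356 × 10.9 = 3.8804
  age 5: 0.198 × 5.0 = 0.9900
  age 6: 0.163 × 6.3 = 1.0269
  age 7: 0.099 × 9.2 = 0.9108
R₀ = 2.0800 + 3.5000 + 3.5316 + 3.8804 + 0.9900 + 1.0269 + 0.9108 = 15.9197

15.920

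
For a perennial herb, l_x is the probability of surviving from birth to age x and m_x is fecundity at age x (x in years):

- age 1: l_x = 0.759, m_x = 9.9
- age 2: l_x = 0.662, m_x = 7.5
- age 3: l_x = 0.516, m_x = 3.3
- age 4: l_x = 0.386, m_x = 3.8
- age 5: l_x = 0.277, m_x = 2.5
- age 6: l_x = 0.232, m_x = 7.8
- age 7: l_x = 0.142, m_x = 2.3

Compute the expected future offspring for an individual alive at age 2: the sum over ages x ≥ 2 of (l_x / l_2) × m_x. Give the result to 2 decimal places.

l_2 = 0.662. Conditional survival from age 2 to x is l_x / l_2.
  x=2: (0.662/0.662) × 7.5 = 7.5000
  x=3: (0.516/0.662) × 3.3 = 2.5722
  x=4: (0.386/0.662) × 3.8 = 2.2157
  x=5: (0.277/0.662) × 2.5 = 1.0461
  x=6: (0.232/0.662) × 7.8 = 2.7335
  x=7: (0.142/0.662) × 2.3 = 0.4934
Sum = 7.5000 + 2.5722 + 2.2157 + 1.0461 + 2.7335 + 0.4934 = 16.5609

16.56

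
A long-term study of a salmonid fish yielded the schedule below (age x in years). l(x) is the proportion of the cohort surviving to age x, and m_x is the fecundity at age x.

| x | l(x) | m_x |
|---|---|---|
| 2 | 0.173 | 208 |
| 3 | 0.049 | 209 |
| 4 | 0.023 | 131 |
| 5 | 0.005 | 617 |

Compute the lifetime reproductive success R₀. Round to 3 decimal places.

52.323

R₀ = Σ l(x) m_x:
  age 2: 0.173 × 208 = 35.9840
  age 3: 0.049 × 209 = 10.2410
  age 4: 0.023 × 131 = 3.0130
  age 5: 0.005 × 617 = 3.0850
R₀ = 35.9840 + 10.2410 + 3.0130 + 3.0850 = 52.3230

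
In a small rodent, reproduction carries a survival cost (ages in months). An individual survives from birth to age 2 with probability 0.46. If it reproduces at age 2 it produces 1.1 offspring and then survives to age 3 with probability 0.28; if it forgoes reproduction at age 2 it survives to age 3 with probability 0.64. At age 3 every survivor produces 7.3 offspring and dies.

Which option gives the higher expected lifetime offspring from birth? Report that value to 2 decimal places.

2.15

breed at age 2: R₀ = 0.46 × (1.1 + 0.28 × 7.3) = 0.46 × 3.1440 = 1.4462
delay to age 3: R₀ = 0.46 × (0.64 × 7.3) = 0.46 × 4.6720 = 2.1491
Higher: delay to age 3 (2.1491).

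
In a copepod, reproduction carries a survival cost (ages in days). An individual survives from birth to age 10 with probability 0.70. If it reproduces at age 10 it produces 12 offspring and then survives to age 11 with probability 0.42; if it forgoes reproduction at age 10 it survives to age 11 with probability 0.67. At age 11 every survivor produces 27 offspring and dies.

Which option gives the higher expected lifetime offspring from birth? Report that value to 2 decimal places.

breed at age 10: R₀ = 0.70 × (12 + 0.42 × 27) = 0.70 × 23.3400 = 16.3380
delay to age 11: R₀ = 0.70 × (0.67 × 27) = 0.70 × 18.0900 = 12.6630
Higher: breed at age 10 (16.3380).

16.34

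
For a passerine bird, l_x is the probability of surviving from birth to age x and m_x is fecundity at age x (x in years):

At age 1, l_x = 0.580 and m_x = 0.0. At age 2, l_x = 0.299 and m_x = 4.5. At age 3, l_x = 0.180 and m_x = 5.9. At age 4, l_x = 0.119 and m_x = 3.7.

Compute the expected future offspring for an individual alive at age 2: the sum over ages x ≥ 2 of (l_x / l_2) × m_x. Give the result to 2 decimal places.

9.52

l_2 = 0.299. Conditional survival from age 2 to x is l_x / l_2.
  x=2: (0.299/0.299) × 4.5 = 4.5000
  x=3: (0.180/0.299) × 5.9 = 3.5518
  x=4: (0.119/0.299) × 3.7 = 1.4726
Sum = 4.5000 + 3.5518 + 1.4726 = 9.5244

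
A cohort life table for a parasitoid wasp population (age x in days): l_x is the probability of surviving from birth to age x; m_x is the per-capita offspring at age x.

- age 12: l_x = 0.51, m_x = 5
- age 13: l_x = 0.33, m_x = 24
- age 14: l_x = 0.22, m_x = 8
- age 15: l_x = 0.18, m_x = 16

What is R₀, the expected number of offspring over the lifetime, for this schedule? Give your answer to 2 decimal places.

R₀ = Σ l_x m_x:
  age 12: 0.51 × 5 = 2.5500
  age 13: 0.33 × 24 = 7.9200
  age 14: 0.22 × 8 = 1.7600
  age 15: 0.18 × 16 = 2.8800
R₀ = 2.5500 + 7.9200 + 1.7600 + 2.8800 = 15.1100

15.11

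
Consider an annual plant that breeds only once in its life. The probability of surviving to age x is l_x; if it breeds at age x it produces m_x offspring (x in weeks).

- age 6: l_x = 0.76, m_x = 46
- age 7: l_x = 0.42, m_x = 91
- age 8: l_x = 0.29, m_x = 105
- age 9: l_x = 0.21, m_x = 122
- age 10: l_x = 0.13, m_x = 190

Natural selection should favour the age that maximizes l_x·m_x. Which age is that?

Expected offspring if breeding at age x = l_x × m_x:
  age 6: 0.76 × 46 = 34.960
  age 7: 0.42 × 91 = 38.220
  age 8: 0.29 × 105 = 30.450
  age 9: 0.21 × 122 = 25.620
  age 10: 0.13 × 190 = 24.700
Maximum at age 7 (38.220).

7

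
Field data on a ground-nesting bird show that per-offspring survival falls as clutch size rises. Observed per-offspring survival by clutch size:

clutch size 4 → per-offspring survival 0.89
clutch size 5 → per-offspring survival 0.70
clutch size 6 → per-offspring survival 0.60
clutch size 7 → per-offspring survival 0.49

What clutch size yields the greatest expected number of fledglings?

Expected fledglings = c × s(c):
  c=4: 4 × 0.89 = 3.560
  c=5: 5 × 0.70 = 3.500
  c=6: 6 × 0.60 = 3.600
  c=7: 7 × 0.49 = 3.430
Maximum at c = 6 (3.600 fledglings).

6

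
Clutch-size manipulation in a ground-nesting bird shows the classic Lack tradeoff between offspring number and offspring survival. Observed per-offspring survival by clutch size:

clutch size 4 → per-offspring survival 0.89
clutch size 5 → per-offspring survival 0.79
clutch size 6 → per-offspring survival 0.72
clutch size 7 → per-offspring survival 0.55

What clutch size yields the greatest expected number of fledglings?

6

Expected fledglings = c × s(c):
  c=4: 4 × 0.89 = 3.560
  c=5: 5 × 0.79 = 3.950
  c=6: 6 × 0.72 = 4.320
  c=7: 7 × 0.55 = 3.850
Maximum at c = 6 (4.320 fledglings).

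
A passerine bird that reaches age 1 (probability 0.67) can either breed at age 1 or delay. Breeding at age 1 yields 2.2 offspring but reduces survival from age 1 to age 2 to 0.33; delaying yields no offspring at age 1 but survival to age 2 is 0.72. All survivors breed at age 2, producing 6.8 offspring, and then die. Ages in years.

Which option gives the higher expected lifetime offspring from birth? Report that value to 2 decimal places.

3.28

breed at age 1: R₀ = 0.67 × (2.2 + 0.33 × 6.8) = 0.67 × 4.4440 = 2.9775
delay to age 2: R₀ = 0.67 × (0.72 × 6.8) = 0.67 × 4.8960 = 3.2803
Higher: delay to age 2 (3.2803).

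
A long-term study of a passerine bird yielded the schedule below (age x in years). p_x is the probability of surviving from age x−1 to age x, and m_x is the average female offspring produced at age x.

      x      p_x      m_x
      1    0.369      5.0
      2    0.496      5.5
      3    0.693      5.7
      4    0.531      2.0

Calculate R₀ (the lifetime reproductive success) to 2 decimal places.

Survivorship from birth: l_x = p_1·p_2·…·p_x.
  l_1 = 0.36900
  l_2 = 0.18302
  l_3 = 0.12684
  l_4 = 0.06735
R₀ = Σ l_x m_x:
  age 1: 0.36900 × 5.0 = 1.8450
  age 2: 0.18302 × 5.5 = 1.0066
  age 3: 0.12684 × 5.7 = 0.7230
  age 4: 0.06735 × 2.0 = 0.1347
R₀ = 1.8450 + 1.0066 + 0.7230 + 0.1347 = 3.7093

3.71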